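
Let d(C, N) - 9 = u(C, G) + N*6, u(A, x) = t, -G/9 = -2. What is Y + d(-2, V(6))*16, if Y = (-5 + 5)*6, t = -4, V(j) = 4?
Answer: 464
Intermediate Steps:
Y = 0 (Y = 0*6 = 0)
G = 18 (G = -9*(-2) = 18)
u(A, x) = -4
d(C, N) = 5 + 6*N (d(C, N) = 9 + (-4 + N*6) = 9 + (-4 + 6*N) = 5 + 6*N)
Y + d(-2, V(6))*16 = 0 + (5 + 6*4)*16 = 0 + (5 + 24)*16 = 0 + 29*16 = 0 + 464 = 464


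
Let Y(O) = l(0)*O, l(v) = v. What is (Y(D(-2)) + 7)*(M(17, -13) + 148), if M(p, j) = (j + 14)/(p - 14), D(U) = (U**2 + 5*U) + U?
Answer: 3115/3 ≈ 1038.3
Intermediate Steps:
D(U) = U**2 + 6*U
M(p, j) = (14 + j)/(-14 + p)
Y(O) = 0 (Y(O) = 0*O = 0)
(Y(D(-2)) + 7)*(M(17, -13) + 148) = (0 + 7)*((14 - 13)/(-14 + 17) + 148) = 7*(1/3 + 148) = 7*(445/3) = 3115/3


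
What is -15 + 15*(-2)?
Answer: -45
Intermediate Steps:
-15 + 15*(-2) = -15 - 30 = -45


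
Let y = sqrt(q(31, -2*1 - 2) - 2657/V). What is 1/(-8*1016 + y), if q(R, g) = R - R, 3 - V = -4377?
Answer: -35600640/289362004577 - 2*I*sqrt(2909415)/289362004577 ≈ -0.00012303 - 1.1789e-8*I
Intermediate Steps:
V = 4380 (V = 3 - 1*(-4377) = 3 + 4377 = 4380)
q(R, g) = 0
y = I*sqrt(2909415)/2190 (y = sqrt(0 - 2657/4380) = sqrt(-2657/4380) = I*sqrt(2909415)/2190 ≈ 0.77886*I)
1/(-8*1016 + y) = 1/(-8*1016 + I*sqrt(2909415)/2190) = 1/(-8128 + I*sqrt(2909415)/2190)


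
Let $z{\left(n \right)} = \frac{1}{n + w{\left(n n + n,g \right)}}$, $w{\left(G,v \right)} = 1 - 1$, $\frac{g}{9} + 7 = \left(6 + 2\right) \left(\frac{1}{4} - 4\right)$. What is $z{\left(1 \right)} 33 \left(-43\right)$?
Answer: $-1419$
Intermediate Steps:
$g = -333$ ($g = -63 + 9 \left(6 + 2\right) \left(\frac{1}{4} - 4\right) = -63 + 9 \cdot 8 \left(\frac{1}{4} - 4\right) = -63 + 9 \cdot 8 \left(- \frac{15}{4}\right) = -63 + 9 \left(-30\right) = -63 - 270 = -333$)
$w{\left(G,v \right)} = 0$ ($w{\left(G,v \right)} = 1 - 1 = 0$)
$z{\left(n \right)} = \frac{1}{n}$ ($z{\left(n \right)} = \frac{1}{n + 0} = \frac{1}{n}$)
$z{\left(1 \right)} 33 \left(-43\right) = 1^{-1} \cdot 33 \left(-43\right) = 1 \cdot 33 \left(-43\right) = 33 \left(-43\right) = -1419$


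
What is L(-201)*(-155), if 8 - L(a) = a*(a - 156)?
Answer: 11121095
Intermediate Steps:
L(a) = 8 - a*(-156 + a) (L(a) = 8 - a*(a - 156) = 8 - a*(-156 + a))
L(-201)*(-155) = (8 - 1*(-201)² + 156*(-201))*(-155) = (8 - 1*40401 - 31356)*(-155) = (8 - 40401 - 31356)*(-155) = -71749*(-155) = 11121095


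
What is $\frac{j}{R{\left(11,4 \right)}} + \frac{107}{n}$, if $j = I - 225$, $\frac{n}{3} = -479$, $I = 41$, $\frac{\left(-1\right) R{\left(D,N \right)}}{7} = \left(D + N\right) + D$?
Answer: $\frac{122467}{130767} \approx 0.93653$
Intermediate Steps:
$R{\left(D,N \right)} = - 14 D - 7 N$ ($R{\left(D,N \right)} = - 7 \left(\left(D + N\right) + D\right) = - 7 \left(N + 2 D\right) = - 14 D - 7 N$)
$n = -1437$ ($n = 3 \left(-479\right) = -1437$)
$j = -184$ ($j = 41 - 225 = -184$)
$\frac{j}{R{\left(11,4 \right)}} + \frac{107}{n} = - \frac{184}{\left(-14\right) 11 - 28} + \frac{107}{-1437} = - \frac{184}{-154 - 28} + 107 \left(- \frac{1}{1437}\right) = - \frac{184}{-182} - \frac{107}{1437} = \left(-184\right) \left(- \frac{1}{182}\right) - \frac{107}{1437} = \frac{92}{91} - \frac{107}{1437} = \frac{122467}{130767}$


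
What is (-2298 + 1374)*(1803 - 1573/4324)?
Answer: -1800552369/1081 ≈ -1.6656e+6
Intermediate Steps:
(-2298 + 1374)*(1803 - 1573/4324) = -924*(1803 - 1573*1/4324) = -924*(1803 - 1573/4324) = -924*7794599/4324 = -1800552369/1081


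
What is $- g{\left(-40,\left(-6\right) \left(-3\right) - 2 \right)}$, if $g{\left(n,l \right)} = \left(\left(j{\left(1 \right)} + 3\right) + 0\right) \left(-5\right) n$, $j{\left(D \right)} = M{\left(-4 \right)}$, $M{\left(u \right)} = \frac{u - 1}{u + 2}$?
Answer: $-1100$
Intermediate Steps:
$M{\left(u \right)} = \frac{-1 + u}{2 + u}$
$j{\left(D \right)} = \frac{5}{2}$ ($j{\left(D \right)} = \frac{-1 - 4}{2 - 4} = \frac{1}{-2} \left(-5\right) = \left(- \frac{1}{2}\right) \left(-5\right) = \frac{5}{2}$)
$g{\left(n,l \right)} = - \frac{55 n}{2}$ ($g{\left(n,l \right)} = \left(\left(\frac{5}{2} + 3\right) + 0\right) \left(-5\right) n = \left(\frac{11}{2} + 0\right) \left(-5\right) n = \frac{11}{2} \left(-5\right) n = - \frac{55 n}{2}$)
$- g{\left(-40,\left(-6\right) \left(-3\right) - 2 \right)} = - \frac{\left(-55\right) \left(-40\right)}{2} = \left(-1\right) 1100 = -1100$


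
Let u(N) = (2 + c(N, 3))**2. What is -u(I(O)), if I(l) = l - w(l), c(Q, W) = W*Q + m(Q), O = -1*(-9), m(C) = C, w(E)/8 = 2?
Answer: -676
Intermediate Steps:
w(E) = 16 (w(E) = 8*2 = 16)
O = 9
c(Q, W) = Q + Q*W (c(Q, W) = W*Q + Q = Q*W + Q = Q + Q*W)
I(l) = -16 + l (I(l) = l - 1*16 = l - 16 = -16 + l)
u(N) = (2 + 4*N)**2 (u(N) = (2 + N*(1 + 3))**2 = (2 + N*4)**2 = (2 + 4*N)**2)
-u(I(O)) = -4*(1 + 2*(-16 + 9))**2 = -4*(1 + 2*(-7))**2 = -4*(1 - 14)**2 = -4*(-13)**2 = -4*169 = -1*676 = -676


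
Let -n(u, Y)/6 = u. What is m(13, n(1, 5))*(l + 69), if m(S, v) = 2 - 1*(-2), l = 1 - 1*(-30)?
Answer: 400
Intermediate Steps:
n(u, Y) = -6*u
l = 31 (l = 1 + 30 = 31)
m(S, v) = 4 (m(S, v) = 2 + 2 = 4)
m(13, n(1, 5))*(l + 69) = 4*(31 + 69) = 4*100 = 400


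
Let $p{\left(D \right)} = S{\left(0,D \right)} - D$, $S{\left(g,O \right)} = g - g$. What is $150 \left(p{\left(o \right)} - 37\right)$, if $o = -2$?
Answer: $-5250$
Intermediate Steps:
$S{\left(g,O \right)} = 0$
$p{\left(D \right)} = - D$ ($p{\left(D \right)} = 0 - D = - D$)
$150 \left(p{\left(o \right)} - 37\right) = 150 \left(\left(-1\right) \left(-2\right) - 37\right) = 150 \left(2 - 37\right) = 150 \left(-35\right) = -5250$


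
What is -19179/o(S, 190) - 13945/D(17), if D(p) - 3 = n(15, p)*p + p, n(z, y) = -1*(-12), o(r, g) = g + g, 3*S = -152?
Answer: -2398799/21280 ≈ -112.73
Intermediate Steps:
S = -152/3 (S = (⅓)*(-152) = -152/3 ≈ -50.667)
o(r, g) = 2*g
n(z, y) = 12
D(p) = 3 + 13*p (D(p) = 3 + (12*p + p) = 3 + 13*p)
-19179/o(S, 190) - 13945/D(17) = -19179/(2*190) - 13945/(3 + 13*17) = -19179/380 - 13945/(3 + 221) = -19179*1/380 - 13945/224 = -19179/380 - 13945*1/224 = -19179/380 - 13945/224 = -2398799/21280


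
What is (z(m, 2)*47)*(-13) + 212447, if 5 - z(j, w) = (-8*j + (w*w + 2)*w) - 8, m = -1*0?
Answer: 211836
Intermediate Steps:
m = 0
z(j, w) = 13 + 8*j - w*(2 + w**2) (z(j, w) = 5 - ((-8*j + (w*w + 2)*w) - 8) = 5 - ((-8*j + (w**2 + 2)*w) - 8) = 5 - ((-8*j + (2 + w**2)*w) - 8) = 5 - ((-8*j + w*(2 + w**2)) - 8) = 5 - (-8 - 8*j + w*(2 + w**2)) = 5 + (8 + 8*j - w*(2 + w**2)) = 13 + 8*j - w*(2 + w**2))
(z(m, 2)*47)*(-13) + 212447 = ((13 - 1*2**3 - 2*2 + 8*0)*47)*(-13) + 212447 = ((13 - 1*8 - 4 + 0)*47)*(-13) + 212447 = ((13 - 8 - 4 + 0)*47)*(-13) + 212447 = (1*47)*(-13) + 212447 = 47*(-13) + 212447 = -611 + 212447 = 211836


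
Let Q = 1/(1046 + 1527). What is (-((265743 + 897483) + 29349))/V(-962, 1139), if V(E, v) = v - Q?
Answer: -1022831825/976882 ≈ -1047.0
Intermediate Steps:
Q = 1/2573 ≈ 0.00038865
V(E, v) = -1/2573 + v (V(E, v) = v - 1*1/2573 = v - 1/2573 = -1/2573 + v)
(-((265743 + 897483) + 29349))/V(-962, 1139) = (-((265743 + 897483) + 29349))/(-1/2573 + 1139) = (-(1163226 + 29349))/(2930646/2573) = -1*1192575*(2573/2930646) = -1192575*2573/2930646 = -1022831825/976882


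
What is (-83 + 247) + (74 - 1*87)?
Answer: 151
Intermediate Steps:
(-83 + 247) + (74 - 1*87) = 164 + (74 - 87) = 164 - 13 = 151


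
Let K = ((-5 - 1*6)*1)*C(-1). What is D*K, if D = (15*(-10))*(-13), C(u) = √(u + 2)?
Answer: -21450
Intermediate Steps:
C(u) = √(2 + u)
D = 1950 (D = -150*(-13) = 1950)
K = -11 (K = ((-5 - 1*6)*1)*√(2 - 1) = ((-5 - 6)*1)*√1 = -11*1*1 = -11*1 = -11)
D*K = 1950*(-11) = -21450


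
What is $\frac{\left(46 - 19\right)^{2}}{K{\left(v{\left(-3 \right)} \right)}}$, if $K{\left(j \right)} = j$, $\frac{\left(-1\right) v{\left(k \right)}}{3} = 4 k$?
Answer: $\frac{81}{4} \approx 20.25$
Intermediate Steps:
$v{\left(k \right)} = - 12 k$ ($v{\left(k \right)} = - 3 \cdot 4 k = - 12 k$)
$\frac{\left(46 - 19\right)^{2}}{K{\left(v{\left(-3 \right)} \right)}} = \frac{\left(46 - 19\right)^{2}}{\left(-12\right) \left(-3\right)} = \frac{27^{2}}{36} = 729 \cdot \frac{1}{36} = \frac{81}{4}$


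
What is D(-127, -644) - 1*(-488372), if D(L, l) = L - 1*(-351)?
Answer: 488596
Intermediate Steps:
D(L, l) = 351 + L (D(L, l) = L + 351 = 351 + L)
D(-127, -644) - 1*(-488372) = (351 - 127) - 1*(-488372) = 224 + 488372 = 488596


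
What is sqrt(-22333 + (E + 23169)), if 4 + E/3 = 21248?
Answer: 2*sqrt(16142) ≈ 254.10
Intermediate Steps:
E = 63732 (E = -12 + 3*21248 = -12 + 63744 = 63732)
sqrt(-22333 + (E + 23169)) = sqrt(-22333 + (63732 + 23169)) = sqrt(-22333 + 86901) = sqrt(64568) = 2*sqrt(16142)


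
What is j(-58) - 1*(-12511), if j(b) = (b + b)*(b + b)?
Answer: 25967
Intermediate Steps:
j(b) = 4*b² (j(b) = (2*b)*(2*b) = 4*b²)
j(-58) - 1*(-12511) = 4*(-58)² - 1*(-12511) = 4*3364 + 12511 = 13456 + 12511 = 25967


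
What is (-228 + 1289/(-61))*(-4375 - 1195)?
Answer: 84647290/61 ≈ 1.3877e+6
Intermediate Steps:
(-228 + 1289/(-61))*(-4375 - 1195) = (-228 + 1289*(-1/61))*(-5570) = (-228 - 1289/61)*(-5570) = -15197/61*(-5570) = 84647290/61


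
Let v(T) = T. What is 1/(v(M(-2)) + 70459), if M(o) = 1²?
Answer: 1/70460 ≈ 1.4192e-5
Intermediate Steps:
M(o) = 1
1/(v(M(-2)) + 70459) = 1/(1 + 70459) = 1/70460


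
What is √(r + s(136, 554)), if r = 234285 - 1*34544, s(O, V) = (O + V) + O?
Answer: √200567 ≈ 447.85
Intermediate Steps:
s(O, V) = V + 2*O
r = 199741 (r = 234285 - 34544 = 199741)
√(r + s(136, 554)) = √(199741 + (554 + 2*136)) = √(199741 + (554 + 272)) = √(199741 + 826) = √200567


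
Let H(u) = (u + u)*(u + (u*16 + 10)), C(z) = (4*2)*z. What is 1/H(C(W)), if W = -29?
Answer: 1/1825376 ≈ 5.4783e-7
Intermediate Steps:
C(z) = 8*z
H(u) = 2*u*(10 + 17*u) (H(u) = (2*u)*(u + (16*u + 10)) = (2*u)*(u + (10 + 16*u)) = (2*u)*(10 + 17*u) = 2*u*(10 + 17*u))
1/H(C(W)) = 1/(2*(8*(-29))*(10 + 17*(8*(-29)))) = 1/(2*(-232)*(10 + 17*(-232))) = 1/(2*(-232)*(10 - 3944)) = 1/(2*(-232)*(-3934)) = 1/1825376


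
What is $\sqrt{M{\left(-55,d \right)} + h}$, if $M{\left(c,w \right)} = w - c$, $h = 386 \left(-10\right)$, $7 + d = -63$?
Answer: $5 i \sqrt{155} \approx 62.25 i$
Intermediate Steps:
$d = -70$ ($d = -7 - 63 = -70$)
$h = -3860$
$\sqrt{M{\left(-55,d \right)} + h} = \sqrt{\left(-70 - -55\right) - 3860} = \sqrt{\left(-70 + 55\right) - 3860} = \sqrt{-15 - 3860} = \sqrt{-3875} = 5 i \sqrt{155}$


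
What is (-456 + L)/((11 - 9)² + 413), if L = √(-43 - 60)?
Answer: -152/139 + I*√103/417 ≈ -1.0935 + 0.024338*I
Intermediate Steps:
L = I*√103 (L = √(-103) = I*√103 ≈ 10.149*I)
(-456 + L)/((11 - 9)² + 413) = (-456 + I*√103)/((11 - 9)² + 413) = (-456 + I*√103)/(2² + 413) = (-456 + I*√103)/(4 + 413) = (-456 + I*√103)/417 = (-456 + I*√103)*(1/417) = -152/139 + I*√103/417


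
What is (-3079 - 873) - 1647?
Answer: -5599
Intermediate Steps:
(-3079 - 873) - 1647 = -3952 - 1647 = -5599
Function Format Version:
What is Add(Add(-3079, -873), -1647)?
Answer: -5599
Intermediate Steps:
Add(Add(-3079, -873), -1647) = Add(-3952, -1647) = -5599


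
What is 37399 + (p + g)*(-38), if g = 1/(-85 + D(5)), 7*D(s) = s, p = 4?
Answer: 10987998/295 ≈ 37247.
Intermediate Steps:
D(s) = s/7
g = -7/590 (g = 1/(-85 + (1/7)*5) = 1/(-85 + 5/7) = 1/(-590/7) = -7/590 ≈ -0.011864)
37399 + (p + g)*(-38) = 37399 + (4 - 7/590)*(-38) = 37399 + (2353/590)*(-38) = 37399 - 44707/295 = 10987998/295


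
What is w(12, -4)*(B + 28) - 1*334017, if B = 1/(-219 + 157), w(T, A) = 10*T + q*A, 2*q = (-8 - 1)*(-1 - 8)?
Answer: -10390962/31 ≈ -3.3519e+5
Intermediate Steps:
q = 81/2 (q = ((-8 - 1)*(-1 - 8))/2 = (-9*(-9))/2 = (1/2)*81 = 81/2 ≈ 40.500)
w(T, A) = 10*T + 81*A/2
B = -1/62 (B = 1/(-62) = -1/62 ≈ -0.016129)
w(12, -4)*(B + 28) - 1*334017 = (10*12 + (81/2)*(-4))*(-1/62 + 28) - 1*334017 = (120 - 162)*(1735/62) - 334017 = -42*1735/62 - 334017 = -36435/31 - 334017 = -10390962/31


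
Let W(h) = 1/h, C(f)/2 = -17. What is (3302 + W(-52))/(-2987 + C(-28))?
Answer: -9037/8268 ≈ -1.0930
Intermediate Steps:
C(f) = -34 (C(f) = 2*(-17) = -34)
(3302 + W(-52))/(-2987 + C(-28)) = (3302 + 1/(-52))/(-2987 - 34) = (3302 - 1/52)/(-3021) = (171703/52)*(-1/3021) = -9037/8268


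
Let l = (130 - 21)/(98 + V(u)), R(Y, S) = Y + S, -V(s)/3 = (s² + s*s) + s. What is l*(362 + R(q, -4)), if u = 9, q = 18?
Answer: -40984/415 ≈ -98.757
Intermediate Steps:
V(s) = -6*s² - 3*s (V(s) = -3*((s² + s*s) + s) = -3*((s² + s²) + s) = -3*(2*s² + s) = -3*(s + 2*s²) = -6*s² - 3*s)
R(Y, S) = S + Y
l = -109/415 (l = (130 - 21)/(98 - 3*9*(1 + 2*9)) = 109/(98 - 3*9*(1 + 18)) = 109/(98 - 3*9*19) = 109/(98 - 513) = 109/(-415) = 109*(-1/415) = -109/415 ≈ -0.26265)
l*(362 + R(q, -4)) = -109*(362 + (-4 + 18))/415 = -109*(362 + 14)/415 = -109/415*376 = -40984/415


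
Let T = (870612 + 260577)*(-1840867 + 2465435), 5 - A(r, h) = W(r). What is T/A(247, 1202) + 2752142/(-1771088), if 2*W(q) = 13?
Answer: -417093851913413063/885544 ≈ -4.7100e+11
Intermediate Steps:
W(q) = 13/2 (W(q) = (½)*13 = 13/2)
A(r, h) = -3/2 (A(r, h) = 5 - 1*13/2 = 5 - 13/2 = -3/2)
T = 706504451352 (T = 1131189*624568 = 706504451352)
T/A(247, 1202) + 2752142/(-1771088) = 706504451352/(-3/2) + 2752142/(-1771088) = 706504451352*(-⅔) + 2752142*(-1/1771088) = -471002967568 - 1376071/885544 = -417093851913413063/885544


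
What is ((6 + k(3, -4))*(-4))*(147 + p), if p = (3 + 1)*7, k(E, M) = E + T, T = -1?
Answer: -5600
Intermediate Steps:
k(E, M) = -1 + E (k(E, M) = E - 1 = -1 + E)
p = 28 (p = 4*7 = 28)
((6 + k(3, -4))*(-4))*(147 + p) = ((6 + (-1 + 3))*(-4))*(147 + 28) = ((6 + 2)*(-4))*175 = (8*(-4))*175 = -32*175 = -5600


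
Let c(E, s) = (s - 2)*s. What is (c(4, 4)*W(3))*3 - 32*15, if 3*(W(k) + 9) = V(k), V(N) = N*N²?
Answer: -480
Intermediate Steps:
V(N) = N³
W(k) = -9 + k³/3
c(E, s) = s*(-2 + s) (c(E, s) = (-2 + s)*s = s*(-2 + s))
(c(4, 4)*W(3))*3 - 32*15 = ((4*(-2 + 4))*(-9 + (⅓)*3³))*3 - 32*15 = ((4*2)*(-9 + (⅓)*27))*3 - 480 = (8*(-9 + 9))*3 - 480 = (8*0)*3 - 480 = 0*3 - 480 = 0 - 480 = -480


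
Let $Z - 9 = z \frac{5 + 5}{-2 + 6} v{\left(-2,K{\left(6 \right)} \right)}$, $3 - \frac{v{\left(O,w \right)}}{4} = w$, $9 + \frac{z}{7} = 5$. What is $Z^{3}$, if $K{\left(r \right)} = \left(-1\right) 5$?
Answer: $-11104492391$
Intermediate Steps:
$z = -28$ ($z = -63 + 7 \cdot 5 = -63 + 35 = -28$)
$K{\left(r \right)} = -5$
$v{\left(O,w \right)} = 12 - 4 w$
$Z = -2231$ ($Z = 9 + - 28 \frac{5 + 5}{-2 + 6} \left(12 - -20\right) = 9 + - 28 \cdot \frac{10}{4} \left(12 + 20\right) = 9 + - 28 \cdot 10 \cdot \frac{1}{4} \cdot 32 = 9 + \left(-28\right) \frac{5}{2} \cdot 32 = 9 - 2240 = -2231$)
$Z^{3} = \left(-2231\right)^{3} = -11104492391$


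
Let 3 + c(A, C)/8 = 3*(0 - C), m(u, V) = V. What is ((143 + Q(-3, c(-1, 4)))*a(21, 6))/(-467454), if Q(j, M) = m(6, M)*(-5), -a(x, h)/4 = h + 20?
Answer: 2972/17979 ≈ 0.16530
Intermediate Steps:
c(A, C) = -24 - 24*C (c(A, C) = -24 + 8*(3*(0 - C)) = -24 + 8*(3*(-C)) = -24 + 8*(-3*C) = -24 - 24*C)
a(x, h) = -80 - 4*h (a(x, h) = -4*(h + 20) = -4*(20 + h) = -80 - 4*h)
Q(j, M) = -5*M (Q(j, M) = M*(-5) = -5*M)
((143 + Q(-3, c(-1, 4)))*a(21, 6))/(-467454) = ((143 - 5*(-24 - 24*4))*(-80 - 4*6))/(-467454) = ((143 - 5*(-24 - 96))*(-80 - 24))*(-1/467454) = ((143 - 5*(-120))*(-104))*(-1/467454) = ((143 + 600)*(-104))*(-1/467454) = (743*(-104))*(-1/467454) = -77272*(-1/467454) = 2972/17979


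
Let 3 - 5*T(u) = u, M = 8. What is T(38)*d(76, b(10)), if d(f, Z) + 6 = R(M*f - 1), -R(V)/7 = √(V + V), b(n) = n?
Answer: 42 + 49*√1214 ≈ 1749.3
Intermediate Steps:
T(u) = ⅗ - u/5
R(V) = -7*√2*√V (R(V) = -7*√(V + V) = -7*√2*√V)
d(f, Z) = -6 - 7*√2*√(-1 + 8*f) (d(f, Z) = -6 - 7*√2*√(8*f - 1) = -6 - 7*√2*√(-1 + 8*f))
T(38)*d(76, b(10)) = (⅗ - ⅕*38)*(-6 - 7*√(-2 + 16*76)) = (⅗ - 38/5)*(-6 - 7*√(-2 + 1216)) = -7*(-6 - 7*√1214) = 42 + 49*√1214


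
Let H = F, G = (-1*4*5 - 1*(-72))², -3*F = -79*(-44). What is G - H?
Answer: 11588/3 ≈ 3862.7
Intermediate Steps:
F = -3476/3 (F = -(-79)*(-44)/3 = -⅓*3476 = -3476/3 ≈ -1158.7)
G = 2704 (G = (-4*5 + 72)² = (-20 + 72)² = 52² = 2704)
H = -3476/3 ≈ -1158.7
G - H = 2704 - 1*(-3476/3) = 2704 + 3476/3 = 11588/3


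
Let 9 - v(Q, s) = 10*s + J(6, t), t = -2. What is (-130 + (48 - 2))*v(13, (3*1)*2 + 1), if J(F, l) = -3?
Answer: 4872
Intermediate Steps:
v(Q, s) = 12 - 10*s (v(Q, s) = 9 - (10*s - 3) = 9 - (-3 + 10*s) = 9 + (3 - 10*s) = 12 - 10*s)
(-130 + (48 - 2))*v(13, (3*1)*2 + 1) = (-130 + (48 - 2))*(12 - 10*((3*1)*2 + 1)) = (-130 + 46)*(12 - 10*(3*2 + 1)) = -84*(12 - 10*(6 + 1)) = -84*(12 - 10*7) = -84*(12 - 70) = -84*(-58) = 4872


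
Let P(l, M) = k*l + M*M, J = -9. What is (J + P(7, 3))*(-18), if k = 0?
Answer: 0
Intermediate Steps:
P(l, M) = M**2 (P(l, M) = 0*l + M*M = 0 + M**2 = M**2)
(J + P(7, 3))*(-18) = (-9 + 3**2)*(-18) = (-9 + 9)*(-18) = 0*(-18) = 0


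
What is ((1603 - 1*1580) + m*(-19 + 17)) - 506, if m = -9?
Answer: -465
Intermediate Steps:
((1603 - 1*1580) + m*(-19 + 17)) - 506 = ((1603 - 1*1580) - 9*(-19 + 17)) - 506 = ((1603 - 1580) - 9*(-2)) - 506 = (23 + 18) - 506 = 41 - 506 = -465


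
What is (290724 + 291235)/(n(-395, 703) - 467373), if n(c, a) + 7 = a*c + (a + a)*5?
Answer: -581959/738035 ≈ -0.78852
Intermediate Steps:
n(c, a) = -7 + 10*a + a*c (n(c, a) = -7 + (a*c + (a + a)*5) = -7 + (a*c + (2*a)*5) = -7 + (a*c + 10*a) = -7 + (10*a + a*c) = -7 + 10*a + a*c)
(290724 + 291235)/(n(-395, 703) - 467373) = (290724 + 291235)/((-7 + 10*703 + 703*(-395)) - 467373) = 581959/((-7 + 7030 - 277685) - 467373) = 581959/(-270662 - 467373) = 581959/(-738035) = 581959*(-1/738035) = -581959/738035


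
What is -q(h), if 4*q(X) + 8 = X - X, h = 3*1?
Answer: 2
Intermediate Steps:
h = 3
q(X) = -2 (q(X) = -2 + (X - X)/4 = -2 + (¼)*0 = -2 + 0 = -2)
-q(h) = -1*(-2) = 2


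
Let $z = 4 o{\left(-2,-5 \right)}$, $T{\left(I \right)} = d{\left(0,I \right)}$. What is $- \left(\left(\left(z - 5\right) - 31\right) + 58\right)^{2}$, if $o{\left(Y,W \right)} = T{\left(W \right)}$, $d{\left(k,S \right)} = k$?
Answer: $-484$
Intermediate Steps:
$T{\left(I \right)} = 0$
$o{\left(Y,W \right)} = 0$
$z = 0$ ($z = 4 \cdot 0 = 0$)
$- \left(\left(\left(z - 5\right) - 31\right) + 58\right)^{2} = - \left(\left(\left(0 - 5\right) - 31\right) + 58\right)^{2} = - \left(\left(-5 - 31\right) + 58\right)^{2} = - \left(-36 + 58\right)^{2} = - 22^{2} = \left(-1\right) 484 = -484$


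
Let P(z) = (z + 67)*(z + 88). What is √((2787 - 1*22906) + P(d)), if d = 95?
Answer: √9527 ≈ 97.606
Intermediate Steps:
P(z) = (67 + z)*(88 + z)
√((2787 - 1*22906) + P(d)) = √((2787 - 1*22906) + (5896 + 95² + 155*95)) = √((2787 - 22906) + (5896 + 9025 + 14725)) = √(-20119 + 29646) = √9527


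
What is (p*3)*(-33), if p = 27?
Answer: -2673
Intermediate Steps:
(p*3)*(-33) = (27*3)*(-33) = 81*(-33) = -2673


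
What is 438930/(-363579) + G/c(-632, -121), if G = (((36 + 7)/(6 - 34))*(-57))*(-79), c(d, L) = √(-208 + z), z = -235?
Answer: -146310/121193 + 193629*I*√443/12404 ≈ -1.2072 + 328.56*I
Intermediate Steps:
c(d, L) = I*√443 (c(d, L) = √(-208 - 235) = √(-443) = I*√443)
G = -193629/28 (G = ((43/(-28))*(-57))*(-79) = ((43*(-1/28))*(-57))*(-79) = -43/28*(-57)*(-79) = (2451/28)*(-79) = -193629/28 ≈ -6915.3)
438930/(-363579) + G/c(-632, -121) = 438930/(-363579) - 193629*(-I*√443/443)/28 = 438930*(-1/363579) - (-193629)*I*√443/12404 = -146310/121193 + 193629*I*√443/12404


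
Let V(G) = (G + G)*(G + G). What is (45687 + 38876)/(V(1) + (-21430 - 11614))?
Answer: -84563/33040 ≈ -2.5594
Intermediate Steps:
V(G) = 4*G² (V(G) = (2*G)*(2*G) = 4*G²)
(45687 + 38876)/(V(1) + (-21430 - 11614)) = (45687 + 38876)/(4*1² + (-21430 - 11614)) = 84563/(4*1 - 33044) = 84563/(4 - 33044) = 84563/(-33040) = 84563*(-1/33040) = -84563/33040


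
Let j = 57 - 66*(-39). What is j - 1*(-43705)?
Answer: 46336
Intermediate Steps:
j = 2631 (j = 57 + 2574 = 2631)
j - 1*(-43705) = 2631 - 1*(-43705) = 2631 + 43705 = 46336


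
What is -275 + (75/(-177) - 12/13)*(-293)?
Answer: 91744/767 ≈ 119.61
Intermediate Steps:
-275 + (75/(-177) - 12/13)*(-293) = -275 + (75*(-1/177) - 12*1/13)*(-293) = -275 + (-25/59 - 12/13)*(-293) = -275 - 1033/767*(-293) = -275 + 302669/767 = 91744/767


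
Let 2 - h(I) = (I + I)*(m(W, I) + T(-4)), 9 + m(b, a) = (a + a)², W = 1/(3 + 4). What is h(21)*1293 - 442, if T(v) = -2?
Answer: -95196274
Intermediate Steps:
W = ⅐ (W = 1/7 = ⅐ ≈ 0.14286)
m(b, a) = -9 + 4*a² (m(b, a) = -9 + (a + a)² = -9 + (2*a)² = -9 + 4*a²)
h(I) = 2 - 2*I*(-11 + 4*I²) (h(I) = 2 - (I + I)*((-9 + 4*I²) - 2) = 2 - 2*I*(-11 + 4*I²))
h(21)*1293 - 442 = (2 - 8*21³ + 22*21)*1293 - 442 = (2 - 8*9261 + 462)*1293 - 442 = (2 - 74088 + 462)*1293 - 442 = -73624*1293 - 442 = -95195832 - 442 = -95196274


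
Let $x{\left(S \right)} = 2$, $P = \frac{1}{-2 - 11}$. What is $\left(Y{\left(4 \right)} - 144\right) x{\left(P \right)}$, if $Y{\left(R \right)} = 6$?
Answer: $-276$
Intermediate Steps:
$P = - \frac{1}{13}$ ($P = \frac{1}{-13} = - \frac{1}{13} \approx -0.076923$)
$\left(Y{\left(4 \right)} - 144\right) x{\left(P \right)} = \left(6 - 144\right) 2 = \left(-138\right) 2 = -276$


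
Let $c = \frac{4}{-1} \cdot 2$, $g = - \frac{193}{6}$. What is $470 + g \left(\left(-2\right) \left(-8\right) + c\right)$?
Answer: $\frac{638}{3} \approx 212.67$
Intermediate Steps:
$g = - \frac{193}{6}$ ($g = \left(-193\right) \frac{1}{6} = - \frac{193}{6} \approx -32.167$)
$c = -8$ ($c = 4 \left(-1\right) 2 = \left(-4\right) 2 = -8$)
$470 + g \left(\left(-2\right) \left(-8\right) + c\right) = 470 - \frac{193 \left(\left(-2\right) \left(-8\right) - 8\right)}{6} = 470 - \frac{193 \left(16 - 8\right)}{6} = 470 - \frac{772}{3} = \frac{638}{3}$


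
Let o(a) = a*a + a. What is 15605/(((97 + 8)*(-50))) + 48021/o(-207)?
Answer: -765404/414575 ≈ -1.8462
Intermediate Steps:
o(a) = a + a² (o(a) = a² + a = a + a²)
15605/(((97 + 8)*(-50))) + 48021/o(-207) = 15605/(((97 + 8)*(-50))) + 48021/((-207*(1 - 207))) = 15605/((105*(-50))) + 48021/((-207*(-206))) = 15605/(-5250) + 48021/42642 = 15605*(-1/5250) + 48021*(1/42642) = -3121/1050 + 16007/14214 = -765404/414575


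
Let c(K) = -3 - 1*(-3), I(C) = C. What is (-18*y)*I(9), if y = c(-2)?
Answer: 0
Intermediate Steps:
c(K) = 0 (c(K) = -3 + 3 = 0)
y = 0
(-18*y)*I(9) = -18*0*9 = 0*9 = 0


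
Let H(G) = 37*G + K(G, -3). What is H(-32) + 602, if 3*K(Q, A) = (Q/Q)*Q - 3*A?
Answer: -1769/3 ≈ -589.67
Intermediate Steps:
K(Q, A) = -A + Q/3 (K(Q, A) = ((Q/Q)*Q - 3*A)/3 = (1*Q - 3*A)/3 = (Q - 3*A)/3 = -A + Q/3)
H(G) = 3 + 112*G/3 (H(G) = 37*G + (-1*(-3) + G/3) = 37*G + (3 + G/3) = 3 + 112*G/3)
H(-32) + 602 = (3 + (112/3)*(-32)) + 602 = (3 - 3584/3) + 602 = -3575/3 + 602 = -1769/3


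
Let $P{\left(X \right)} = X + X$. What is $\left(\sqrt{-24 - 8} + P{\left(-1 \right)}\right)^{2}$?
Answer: $-28 - 16 i \sqrt{2} \approx -28.0 - 22.627 i$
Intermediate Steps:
$P{\left(X \right)} = 2 X$
$\left(\sqrt{-24 - 8} + P{\left(-1 \right)}\right)^{2} = \left(\sqrt{-24 - 8} + 2 \left(-1\right)\right)^{2} = \left(\sqrt{-32} - 2\right)^{2} = \left(4 i \sqrt{2} - 2\right)^{2} = \left(-2 + 4 i \sqrt{2}\right)^{2}$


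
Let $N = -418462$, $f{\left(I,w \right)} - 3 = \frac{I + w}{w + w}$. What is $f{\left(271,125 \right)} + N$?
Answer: $- \frac{52307177}{125} \approx -4.1846 \cdot 10^{5}$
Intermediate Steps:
$f{\left(I,w \right)} = 3 + \frac{I + w}{2 w}$ ($f{\left(I,w \right)} = 3 + \frac{I + w}{w + w} = 3 + \frac{I + w}{2 w}$)
$f{\left(271,125 \right)} + N = \frac{271 + 7 \cdot 125}{2 \cdot 125} - 418462 = \frac{1}{2} \cdot \frac{1}{125} \left(271 + 875\right) - 418462 = \frac{1}{2} \cdot \frac{1}{125} \cdot 1146 - 418462 = \frac{573}{125} - 418462 = - \frac{52307177}{125}$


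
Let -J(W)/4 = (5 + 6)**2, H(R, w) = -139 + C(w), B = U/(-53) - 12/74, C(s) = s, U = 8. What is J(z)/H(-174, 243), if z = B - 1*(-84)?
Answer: -121/26 ≈ -4.6538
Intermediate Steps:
B = -614/1961 (B = 8/(-53) - 12/74 = 8*(-1/53) - 12*1/74 = -8/53 - 6/37 = -614/1961 ≈ -0.31311)
H(R, w) = -139 + w
z = 164110/1961 (z = -614/1961 - 1*(-84) = -614/1961 + 84 = 164110/1961 ≈ 83.687)
J(W) = -484 (J(W) = -4*(5 + 6)**2 = -4*11**2 = -4*121 = -484)
J(z)/H(-174, 243) = -484/(-139 + 243) = -484/104 = -484*1/104 = -121/26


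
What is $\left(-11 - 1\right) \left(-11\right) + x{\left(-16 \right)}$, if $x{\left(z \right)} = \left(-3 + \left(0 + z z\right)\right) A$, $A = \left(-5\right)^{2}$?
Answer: $6457$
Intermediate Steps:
$A = 25$
$x{\left(z \right)} = -75 + 25 z^{2}$ ($x{\left(z \right)} = \left(-3 + \left(0 + z z\right)\right) 25 = \left(-3 + \left(0 + z^{2}\right)\right) 25 = \left(-3 + z^{2}\right) 25 = -75 + 25 z^{2}$)
$\left(-11 - 1\right) \left(-11\right) + x{\left(-16 \right)} = \left(-11 - 1\right) \left(-11\right) - \left(75 - 25 \left(-16\right)^{2}\right) = \left(-12\right) \left(-11\right) + \left(-75 + 25 \cdot 256\right) = 132 + \left(-75 + 6400\right) = 132 + 6325 = 6457$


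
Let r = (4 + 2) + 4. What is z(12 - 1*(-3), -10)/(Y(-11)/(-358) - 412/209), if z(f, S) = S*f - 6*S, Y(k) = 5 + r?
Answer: 6733980/150631 ≈ 44.705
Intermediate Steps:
r = 10 (r = 6 + 4 = 10)
Y(k) = 15 (Y(k) = 5 + 10 = 15)
z(f, S) = -6*S + S*f
z(12 - 1*(-3), -10)/(Y(-11)/(-358) - 412/209) = (-10*(-6 + (12 - 1*(-3))))/(15/(-358) - 412/209) = (-10*(-6 + (12 + 3)))/(15*(-1/358) - 412*1/209) = (-10*(-6 + 15))/(-15/358 - 412/209) = (-10*9)/(-150631/74822) = -90*(-74822/150631) = 6733980/150631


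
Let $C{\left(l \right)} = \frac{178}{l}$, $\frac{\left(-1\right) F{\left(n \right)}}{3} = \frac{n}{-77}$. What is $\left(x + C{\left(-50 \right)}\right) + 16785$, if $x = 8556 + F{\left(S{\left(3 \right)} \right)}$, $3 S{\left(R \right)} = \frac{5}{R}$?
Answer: $\frac{146323841}{5775} \approx 25337.0$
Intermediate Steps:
$S{\left(R \right)} = \frac{5}{3 R}$ ($S{\left(R \right)} = \frac{5 \frac{1}{R}}{3} = \frac{5}{3 R}$)
$F{\left(n \right)} = \frac{3 n}{77}$ ($F{\left(n \right)} = - 3 \frac{n}{-77} = - 3 n \left(- \frac{1}{77}\right) = - 3 \left(- \frac{n}{77}\right) = \frac{3 n}{77}$)
$x = \frac{1976441}{231}$ ($x = 8556 + \frac{3 \frac{5}{3 \cdot 3}}{77} = 8556 + \frac{3 \cdot \frac{5}{3} \cdot \frac{1}{3}}{77} = 8556 + \frac{3}{77} \cdot \frac{5}{9} = 8556 + \frac{5}{231} = \frac{1976441}{231} \approx 8556.0$)
$\left(x + C{\left(-50 \right)}\right) + 16785 = \left(\frac{1976441}{231} + \frac{178}{-50}\right) + 16785 = \left(\frac{1976441}{231} + 178 \left(- \frac{1}{50}\right)\right) + 16785 = \left(\frac{1976441}{231} - \frac{89}{25}\right) + 16785 = \frac{49390466}{5775} + 16785 = \frac{146323841}{5775}$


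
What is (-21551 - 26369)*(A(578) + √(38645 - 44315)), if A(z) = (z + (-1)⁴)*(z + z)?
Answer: -32074006080 - 431280*I*√70 ≈ -3.2074e+10 - 3.6083e+6*I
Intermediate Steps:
A(z) = 2*z*(1 + z) (A(z) = (z + 1)*(2*z) = (1 + z)*(2*z) = 2*z*(1 + z))
(-21551 - 26369)*(A(578) + √(38645 - 44315)) = (-21551 - 26369)*(2*578*(1 + 578) + √(38645 - 44315)) = -47920*(2*578*579 + √(-5670)) = -47920*(669324 + 9*I*√70) = -32074006080 - 431280*I*√70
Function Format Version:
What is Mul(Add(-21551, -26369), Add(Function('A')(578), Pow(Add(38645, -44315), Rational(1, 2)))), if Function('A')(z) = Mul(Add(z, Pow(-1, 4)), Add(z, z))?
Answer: Add(-32074006080, Mul(-431280, I, Pow(70, Rational(1, 2)))) ≈ Add(-3.2074e+10, Mul(-3.6083e+6, I))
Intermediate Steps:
Function('A')(z) = Mul(2, z, Add(1, z)) (Function('A')(z) = Mul(Add(z, 1), Mul(2, z)) = Mul(Add(1, z), Mul(2, z)) = Mul(2, z, Add(1, z)))
Mul(Add(-21551, -26369), Add(Function('A')(578), Pow(Add(38645, -44315), Rational(1, 2)))) = Mul(Add(-21551, -26369), Add(Mul(2, 578, Add(1, 578)), Pow(Add(38645, -44315), Rational(1, 2)))) = Mul(-47920, Add(Mul(2, 578, 579), Pow(-5670, Rational(1, 2)))) = Mul(-47920, Add(669324, Mul(9, I, Pow(70, Rational(1, 2))))) = Add(-32074006080, Mul(-431280, I, Pow(70, Rational(1, 2))))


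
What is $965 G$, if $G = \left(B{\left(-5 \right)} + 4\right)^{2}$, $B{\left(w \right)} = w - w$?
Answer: $15440$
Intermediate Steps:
$B{\left(w \right)} = 0$
$G = 16$ ($G = \left(0 + 4\right)^{2} = 4^{2} = 16$)
$965 G = 965 \cdot 16 = 15440$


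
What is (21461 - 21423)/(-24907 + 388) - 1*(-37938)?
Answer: 930201784/24519 ≈ 37938.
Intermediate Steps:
(21461 - 21423)/(-24907 + 388) - 1*(-37938) = 38/(-24519) + 37938 = 38*(-1/24519) + 37938 = -38/24519 + 37938 = 930201784/24519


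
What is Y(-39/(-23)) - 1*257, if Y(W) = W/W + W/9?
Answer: -17651/69 ≈ -255.81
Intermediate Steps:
Y(W) = 1 + W/9 (Y(W) = 1 + W*(⅑) = 1 + W/9)
Y(-39/(-23)) - 1*257 = (1 + (-39/(-23))/9) - 1*257 = (1 + (-39*(-1/23))/9) - 257 = (1 + (⅑)*(39/23)) - 257 = (1 + 13/69) - 257 = 82/69 - 257 = -17651/69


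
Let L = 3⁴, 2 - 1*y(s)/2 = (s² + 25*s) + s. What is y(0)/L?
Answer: 4/81 ≈ 0.049383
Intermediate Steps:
y(s) = 4 - 52*s - 2*s² (y(s) = 4 - 2*((s² + 25*s) + s) = 4 - 2*(s² + 26*s) = 4 + (-52*s - 2*s²) = 4 - 52*s - 2*s²)
L = 81
y(0)/L = (4 - 52*0 - 2*0²)/81 = (4 + 0 - 2*0)*(1/81) = (4 + 0 + 0)*(1/81) = 4*(1/81) = 4/81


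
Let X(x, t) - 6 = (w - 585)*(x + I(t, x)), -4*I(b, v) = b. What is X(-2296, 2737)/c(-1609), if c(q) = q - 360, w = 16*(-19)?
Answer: -10597793/7876 ≈ -1345.6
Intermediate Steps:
I(b, v) = -b/4
w = -304
c(q) = -360 + q
X(x, t) = 6 - 889*x + 889*t/4 (X(x, t) = 6 + (-304 - 585)*(x - t/4) = 6 - 889*(x - t/4) = 6 + (-889*x + 889*t/4) = 6 - 889*x + 889*t/4)
X(-2296, 2737)/c(-1609) = (6 - 889*(-2296) + (889/4)*2737)/(-360 - 1609) = (6 + 2041144 + 2433193/4)/(-1969) = (10597793/4)*(-1/1969) = -10597793/7876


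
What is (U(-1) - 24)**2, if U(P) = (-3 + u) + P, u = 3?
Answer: 625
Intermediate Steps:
U(P) = P (U(P) = (-3 + 3) + P = 0 + P = P)
(U(-1) - 24)**2 = (-1 - 24)**2 = (-25)**2 = 625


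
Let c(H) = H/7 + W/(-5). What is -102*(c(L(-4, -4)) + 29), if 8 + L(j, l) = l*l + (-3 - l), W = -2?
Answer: -109548/35 ≈ -3129.9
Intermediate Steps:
L(j, l) = -11 + l² - l (L(j, l) = -8 + (l*l + (-3 - l)) = -8 + (l² + (-3 - l)) = -8 + (-3 + l² - l) = -11 + l² - l)
c(H) = ⅖ + H/7 (c(H) = H/7 - 2/(-5) = H*(⅐) - 2*(-⅕) = H/7 + ⅖ = ⅖ + H/7)
-102*(c(L(-4, -4)) + 29) = -102*((⅖ + (-11 + (-4)² - 1*(-4))/7) + 29) = -102*((⅖ + (-11 + 16 + 4)/7) + 29) = -102*((⅖ + (⅐)*9) + 29) = -102*((⅖ + 9/7) + 29) = -102*(59/35 + 29) = -102*1074/35 = -109548/35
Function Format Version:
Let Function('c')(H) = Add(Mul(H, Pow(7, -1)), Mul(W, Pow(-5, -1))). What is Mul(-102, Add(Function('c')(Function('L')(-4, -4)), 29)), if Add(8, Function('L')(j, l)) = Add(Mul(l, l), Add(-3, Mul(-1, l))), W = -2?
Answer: Rational(-109548, 35) ≈ -3129.9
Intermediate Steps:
Function('L')(j, l) = Add(-11, Pow(l, 2), Mul(-1, l)) (Function('L')(j, l) = Add(-8, Add(Mul(l, l), Add(-3, Mul(-1, l)))) = Add(-8, Add(Pow(l, 2), Add(-3, Mul(-1, l)))) = Add(-8, Add(-3, Pow(l, 2), Mul(-1, l))) = Add(-11, Pow(l, 2), Mul(-1, l)))
Function('c')(H) = Add(Rational(2, 5), Mul(Rational(1, 7), H)) (Function('c')(H) = Add(Mul(H, Pow(7, -1)), Mul(-2, Pow(-5, -1))) = Add(Mul(H, Rational(1, 7)), Mul(-2, Rational(-1, 5))) = Add(Mul(Rational(1, 7), H), Rational(2, 5)) = Add(Rational(2, 5), Mul(Rational(1, 7), H)))
Mul(-102, Add(Function('c')(Function('L')(-4, -4)), 29)) = Mul(-102, Add(Add(Rational(2, 5), Mul(Rational(1, 7), Add(-11, Pow(-4, 2), Mul(-1, -4)))), 29)) = Mul(-102, Add(Add(Rational(2, 5), Mul(Rational(1, 7), Add(-11, 16, 4))), 29)) = Mul(-102, Add(Add(Rational(2, 5), Mul(Rational(1, 7), 9)), 29)) = Mul(-102, Add(Add(Rational(2, 5), Rational(9, 7)), 29)) = Mul(-102, Add(Rational(59, 35), 29)) = Mul(-102, Rational(1074, 35)) = Rational(-109548, 35)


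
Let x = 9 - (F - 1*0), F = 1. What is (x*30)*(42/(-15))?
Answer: -672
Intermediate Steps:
x = 8 (x = 9 - (1 - 1*0) = 9 - (1 + 0) = 9 - 1*1 = 9 - 1 = 8)
(x*30)*(42/(-15)) = (8*30)*(42/(-15)) = 240*(42*(-1/15)) = 240*(-14/5) = -672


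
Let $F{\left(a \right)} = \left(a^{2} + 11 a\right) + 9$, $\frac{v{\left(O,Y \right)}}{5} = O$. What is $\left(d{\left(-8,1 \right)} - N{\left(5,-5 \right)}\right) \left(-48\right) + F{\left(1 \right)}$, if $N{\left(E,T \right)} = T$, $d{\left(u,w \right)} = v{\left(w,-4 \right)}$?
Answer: $-459$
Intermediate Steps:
$v{\left(O,Y \right)} = 5 O$
$d{\left(u,w \right)} = 5 w$
$F{\left(a \right)} = 9 + a^{2} + 11 a$
$\left(d{\left(-8,1 \right)} - N{\left(5,-5 \right)}\right) \left(-48\right) + F{\left(1 \right)} = \left(5 \cdot 1 - -5\right) \left(-48\right) + \left(9 + 1^{2} + 11 \cdot 1\right) = \left(5 + 5\right) \left(-48\right) + \left(9 + 1 + 11\right) = 10 \left(-48\right) + 21 = -480 + 21 = -459$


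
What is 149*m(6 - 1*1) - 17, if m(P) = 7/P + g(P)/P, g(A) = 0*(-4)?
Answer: 958/5 ≈ 191.60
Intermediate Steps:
g(A) = 0
m(P) = 7/P (m(P) = 7/P + 0/P = 7/P + 0 = 7/P)
149*m(6 - 1*1) - 17 = 149*(7/(6 - 1*1)) - 17 = 149*(7/(6 - 1)) - 17 = 149*(7/5) - 17 = 1043/5 - 17 = 958/5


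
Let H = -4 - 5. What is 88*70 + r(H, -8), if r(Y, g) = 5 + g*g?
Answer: 6229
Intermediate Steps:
H = -9
r(Y, g) = 5 + g**2
88*70 + r(H, -8) = 88*70 + (5 + (-8)**2) = 6160 + (5 + 64) = 6160 + 69 = 6229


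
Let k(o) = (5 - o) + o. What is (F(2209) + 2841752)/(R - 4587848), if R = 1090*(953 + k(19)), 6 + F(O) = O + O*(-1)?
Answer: -1420873/1771814 ≈ -0.80193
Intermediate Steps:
k(o) = 5
F(O) = -6 (F(O) = -6 + (O + O*(-1)) = -6 + (O - O) = -6 + 0 = -6)
R = 1044220 (R = 1090*(953 + 5) = 1090*958 = 1044220)
(F(2209) + 2841752)/(R - 4587848) = (-6 + 2841752)/(1044220 - 4587848) = 2841746/(-3543628) = 2841746*(-1/3543628) = -1420873/1771814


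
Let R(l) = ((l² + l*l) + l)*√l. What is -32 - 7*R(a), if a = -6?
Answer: -32 - 462*I*√6 ≈ -32.0 - 1131.7*I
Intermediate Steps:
R(l) = √l*(l + 2*l²) (R(l) = ((l² + l²) + l)*√l = (2*l² + l)*√l = (l + 2*l²)*√l = √l*(l + 2*l²))
-32 - 7*R(a) = -32 - 7*(-6)^(3/2)*(1 + 2*(-6)) = -32 - 7*(-6*I*√6)*(1 - 12) = -32 - 7*(-6*I*√6)*(-11) = -32 - 462*I*√6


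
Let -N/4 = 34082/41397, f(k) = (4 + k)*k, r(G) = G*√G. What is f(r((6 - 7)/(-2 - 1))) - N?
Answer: 1240751/372573 + 4*√3/9 ≈ 4.1000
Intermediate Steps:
r(G) = G^(3/2)
f(k) = k*(4 + k)
N = -136328/41397 ≈ -3.2932
f(r((6 - 7)/(-2 - 1))) - N = ((6 - 7)/(-2 - 1))^(3/2)*(4 + ((6 - 7)/(-2 - 1))^(3/2)) - 1*(-136328/41397) = (-1/(-3))^(3/2)*(4 + (-1/(-3))^(3/2)) + 136328/41397 = (-1*(-⅓))^(3/2)*(4 + (-1*(-⅓))^(3/2)) + 136328/41397 = (⅓)^(3/2)*(4 + (⅓)^(3/2)) + 136328/41397 = (√3/9)*(4 + √3/9) + 136328/41397 = √3*(4 + √3/9)/9 + 136328/41397 = 136328/41397 + √3*(4 + √3/9)/9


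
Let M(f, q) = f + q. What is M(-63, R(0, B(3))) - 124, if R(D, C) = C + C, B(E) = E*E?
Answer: -169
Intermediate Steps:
B(E) = E**2
R(D, C) = 2*C
M(-63, R(0, B(3))) - 124 = (-63 + 2*3**2) - 124 = (-63 + 2*9) - 124 = (-63 + 18) - 124 = -45 - 124 = -169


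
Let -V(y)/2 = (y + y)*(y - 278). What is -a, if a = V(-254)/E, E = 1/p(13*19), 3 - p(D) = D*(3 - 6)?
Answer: 402140928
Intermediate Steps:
p(D) = 3 + 3*D (p(D) = 3 - D*(3 - 6) = 3 - D*(-3) = 3 - (-3)*D = 3 + 3*D)
V(y) = -4*y*(-278 + y) (V(y) = -2*(y + y)*(y - 278) = -2*2*y*(-278 + y) = -4*y*(-278 + y))
E = 1/744 (E = 1/(3 + 3*(13*19)) = 1/(3 + 3*247) = 1/(3 + 741) = 1/744 ≈ 0.0013441)
a = -402140928 (a = (4*(-254)*(278 - 1*(-254)))/(1/744) = (4*(-254)*(278 + 254))*744 = (4*(-254)*532)*744 = -540512*744 = -402140928)
-a = -1*(-402140928) = 402140928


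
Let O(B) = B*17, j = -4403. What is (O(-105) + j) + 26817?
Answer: 20629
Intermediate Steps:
O(B) = 17*B
(O(-105) + j) + 26817 = (17*(-105) - 4403) + 26817 = (-1785 - 4403) + 26817 = -6188 + 26817 = 20629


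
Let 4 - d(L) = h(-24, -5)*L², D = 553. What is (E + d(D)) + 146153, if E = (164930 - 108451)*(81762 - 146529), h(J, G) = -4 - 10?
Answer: -3653547910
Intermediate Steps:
h(J, G) = -14
d(L) = 4 + 14*L² (d(L) = 4 - (-14)*L² = 4 + 14*L²)
E = -3657975393 (E = 56479*(-64767) = -3657975393)
(E + d(D)) + 146153 = (-3657975393 + (4 + 14*553²)) + 146153 = (-3657975393 + (4 + 14*305809)) + 146153 = (-3657975393 + (4 + 4281326)) + 146153 = (-3657975393 + 4281330) + 146153 = -3653694063 + 146153 = -3653547910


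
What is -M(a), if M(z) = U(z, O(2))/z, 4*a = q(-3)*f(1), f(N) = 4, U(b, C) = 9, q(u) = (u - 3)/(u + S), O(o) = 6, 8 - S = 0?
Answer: 15/2 ≈ 7.5000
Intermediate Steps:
S = 8 (S = 8 - 1*0 = 8 + 0 = 8)
q(u) = (-3 + u)/(8 + u) (q(u) = (u - 3)/(u + 8) = (-3 + u)/(8 + u))
a = -6/5 (a = (((-3 - 3)/(8 - 3))*4)/4 = ((-6/5)*4)/4 = (((1/5)*(-6))*4)/4 = (-6/5*4)/4 = (1/4)*(-24/5) = -6/5 ≈ -1.2000)
M(z) = 9/z
-M(a) = -9/(-6/5) = -9*(-5)/6 = -1*(-15/2) = 15/2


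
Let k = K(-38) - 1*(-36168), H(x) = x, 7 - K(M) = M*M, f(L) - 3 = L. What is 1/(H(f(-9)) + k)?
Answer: 1/34725 ≈ 2.8798e-5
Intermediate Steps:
f(L) = 3 + L
K(M) = 7 - M² (K(M) = 7 - M*M = 7 - M²)
k = 34731 (k = (7 - 1*(-38)²) - 1*(-36168) = (7 - 1*1444) + 36168 = (7 - 1444) + 36168 = -1437 + 36168 = 34731)
1/(H(f(-9)) + k) = 1/((3 - 9) + 34731) = 1/(-6 + 34731) = 1/34725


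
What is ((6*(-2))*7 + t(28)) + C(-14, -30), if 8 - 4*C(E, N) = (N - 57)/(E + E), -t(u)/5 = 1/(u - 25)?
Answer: -28373/336 ≈ -84.443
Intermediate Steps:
t(u) = -5/(-25 + u) (t(u) = -5/(u - 25) = -5/(-25 + u))
C(E, N) = 2 - (-57 + N)/(8*E) (C(E, N) = 2 - (N - 57)/(4*(E + E)) = 2 - (-57 + N)/(4*(2*E)) = 2 - (-57 + N)*1/(2*E)/4 = 2 - (-57 + N)/(8*E))
((6*(-2))*7 + t(28)) + C(-14, -30) = ((6*(-2))*7 - 5/(-25 + 28)) + (⅛)*(57 - 1*(-30) + 16*(-14))/(-14) = (-12*7 - 5/3) + (⅛)*(-1/14)*(57 + 30 - 224) = (-84 - 5*⅓) + (⅛)*(-1/14)*(-137) = (-84 - 5/3) + 137/112 = -257/3 + 137/112 = -28373/336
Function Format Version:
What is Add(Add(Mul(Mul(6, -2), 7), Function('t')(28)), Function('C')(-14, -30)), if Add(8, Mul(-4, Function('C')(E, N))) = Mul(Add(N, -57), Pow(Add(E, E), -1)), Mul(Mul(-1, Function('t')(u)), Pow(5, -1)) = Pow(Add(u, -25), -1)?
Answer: Rational(-28373, 336) ≈ -84.443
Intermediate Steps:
Function('t')(u) = Mul(-5, Pow(Add(-25, u), -1)) (Function('t')(u) = Mul(-5, Pow(Add(u, -25), -1)) = Mul(-5, Pow(Add(-25, u), -1)))
Function('C')(E, N) = Add(2, Mul(Rational(-1, 8), Pow(E, -1), Add(-57, N))) (Function('C')(E, N) = Add(2, Mul(Rational(-1, 4), Mul(Add(N, -57), Pow(Add(E, E), -1)))) = Add(2, Mul(Rational(-1, 4), Mul(Add(-57, N), Pow(Mul(2, E), -1)))) = Add(2, Mul(Rational(-1, 4), Mul(Add(-57, N), Mul(Rational(1, 2), Pow(E, -1))))) = Add(2, Mul(Rational(-1, 4), Mul(Rational(1, 2), Pow(E, -1), Add(-57, N)))) = Add(2, Mul(Rational(-1, 8), Pow(E, -1), Add(-57, N))))
Add(Add(Mul(Mul(6, -2), 7), Function('t')(28)), Function('C')(-14, -30)) = Add(Add(Mul(Mul(6, -2), 7), Mul(-5, Pow(Add(-25, 28), -1))), Mul(Rational(1, 8), Pow(-14, -1), Add(57, Mul(-1, -30), Mul(16, -14)))) = Add(Add(Mul(-12, 7), Mul(-5, Pow(3, -1))), Mul(Rational(1, 8), Rational(-1, 14), Add(57, 30, -224))) = Add(Add(-84, Mul(-5, Rational(1, 3))), Mul(Rational(1, 8), Rational(-1, 14), -137)) = Add(Add(-84, Rational(-5, 3)), Rational(137, 112)) = Add(Rational(-257, 3), Rational(137, 112)) = Rational(-28373, 336)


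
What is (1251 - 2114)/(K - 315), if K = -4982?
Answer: 863/5297 ≈ 0.16292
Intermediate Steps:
(1251 - 2114)/(K - 315) = (1251 - 2114)/(-4982 - 315) = -863/(-5297) = -863*(-1/5297) = 863/5297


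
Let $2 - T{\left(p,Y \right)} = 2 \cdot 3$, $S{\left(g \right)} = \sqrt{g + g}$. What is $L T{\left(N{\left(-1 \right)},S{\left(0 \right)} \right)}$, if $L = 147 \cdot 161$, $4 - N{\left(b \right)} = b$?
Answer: $-94668$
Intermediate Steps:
$S{\left(g \right)} = \sqrt{2} \sqrt{g}$ ($S{\left(g \right)} = \sqrt{2 g} = \sqrt{2} \sqrt{g}$)
$N{\left(b \right)} = 4 - b$
$T{\left(p,Y \right)} = -4$ ($T{\left(p,Y \right)} = 2 - 2 \cdot 3 = 2 - 6 = -4$)
$L = 23667$
$L T{\left(N{\left(-1 \right)},S{\left(0 \right)} \right)} = 23667 \left(-4\right) = -94668$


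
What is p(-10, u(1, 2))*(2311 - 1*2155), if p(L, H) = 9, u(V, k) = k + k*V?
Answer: 1404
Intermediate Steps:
u(V, k) = k + V*k
p(-10, u(1, 2))*(2311 - 1*2155) = 9*(2311 - 1*2155) = 9*(2311 - 2155) = 9*156 = 1404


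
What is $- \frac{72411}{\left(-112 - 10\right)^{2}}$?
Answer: $- \frac{72411}{14884} \approx -4.865$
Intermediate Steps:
$- \frac{72411}{\left(-112 - 10\right)^{2}} = - \frac{72411}{\left(-122\right)^{2}} = - \frac{72411}{14884}$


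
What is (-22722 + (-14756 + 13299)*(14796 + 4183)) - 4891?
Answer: -27680016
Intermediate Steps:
(-22722 + (-14756 + 13299)*(14796 + 4183)) - 4891 = (-22722 - 1457*18979) - 4891 = (-22722 - 27652403) - 4891 = -27675125 - 4891 = -27680016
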